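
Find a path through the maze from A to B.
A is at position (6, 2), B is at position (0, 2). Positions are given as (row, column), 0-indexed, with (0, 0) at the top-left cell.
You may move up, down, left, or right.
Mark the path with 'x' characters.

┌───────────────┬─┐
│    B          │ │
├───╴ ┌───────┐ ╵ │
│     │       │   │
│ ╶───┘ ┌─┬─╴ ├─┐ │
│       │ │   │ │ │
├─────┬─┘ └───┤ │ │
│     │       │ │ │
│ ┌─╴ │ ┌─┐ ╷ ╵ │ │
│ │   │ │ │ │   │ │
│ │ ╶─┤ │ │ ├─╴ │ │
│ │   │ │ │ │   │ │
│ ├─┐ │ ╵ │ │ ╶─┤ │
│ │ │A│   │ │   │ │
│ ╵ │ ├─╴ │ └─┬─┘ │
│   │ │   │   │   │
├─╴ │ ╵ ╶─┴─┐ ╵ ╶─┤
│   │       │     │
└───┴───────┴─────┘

Finding the shortest path from (6, 2) to (0, 2):
Path length: 34 steps
Directions: down → down → right → up → right → up → left → up → up → up → right → right → down → down → down → down → right → down → right → up → right → up → up → up → up → up → up → left → up → left → left → left → left → left

Solution:

┌───────────────┬─┐
│    B x x x x x│ │
├───╴ ┌───────┐ ╵ │
│     │       │x x│
│ ╶───┘ ┌─┬─╴ ├─┐ │
│       │ │   │ │x│
├─────┬─┘ └───┤ │ │
│     │x x x  │ │x│
│ ┌─╴ │ ┌─┐ ╷ ╵ │ │
│ │   │x│ │x│   │x│
│ │ ╶─┤ │ │ ├─╴ │ │
│ │   │x│ │x│   │x│
│ ├─┐ │ ╵ │ │ ╶─┤ │
│ │ │A│x x│x│   │x│
│ ╵ │ ├─╴ │ └─┬─┘ │
│   │x│x x│x x│x x│
├─╴ │ ╵ ╶─┴─┐ ╵ ╶─┤
│   │x x    │x x  │
└───┴───────┴─────┘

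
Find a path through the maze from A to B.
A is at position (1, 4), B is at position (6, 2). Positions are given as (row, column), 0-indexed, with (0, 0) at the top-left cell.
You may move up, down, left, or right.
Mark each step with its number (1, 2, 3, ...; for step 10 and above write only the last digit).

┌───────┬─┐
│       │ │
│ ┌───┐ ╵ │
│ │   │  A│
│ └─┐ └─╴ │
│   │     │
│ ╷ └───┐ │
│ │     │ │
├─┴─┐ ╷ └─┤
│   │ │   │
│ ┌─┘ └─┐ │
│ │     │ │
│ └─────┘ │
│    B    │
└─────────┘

Finding the shortest path from (1, 4) to (6, 2):
Path length: 17 steps
Directions: left → up → left → left → left → down → down → right → down → right → right → down → right → down → down → left → left

Solution:

┌───────┬─┐
│5 4 3 2│ │
│ ┌───┐ ╵ │
│6│   │1 A│
│ └─┐ └─╴ │
│7 8│     │
│ ╷ └───┐ │
│ │9 0 1│ │
├─┴─┐ ╷ └─┤
│   │ │2 3│
│ ┌─┘ └─┐ │
│ │     │4│
│ └─────┘ │
│    B 6 5│
└─────────┘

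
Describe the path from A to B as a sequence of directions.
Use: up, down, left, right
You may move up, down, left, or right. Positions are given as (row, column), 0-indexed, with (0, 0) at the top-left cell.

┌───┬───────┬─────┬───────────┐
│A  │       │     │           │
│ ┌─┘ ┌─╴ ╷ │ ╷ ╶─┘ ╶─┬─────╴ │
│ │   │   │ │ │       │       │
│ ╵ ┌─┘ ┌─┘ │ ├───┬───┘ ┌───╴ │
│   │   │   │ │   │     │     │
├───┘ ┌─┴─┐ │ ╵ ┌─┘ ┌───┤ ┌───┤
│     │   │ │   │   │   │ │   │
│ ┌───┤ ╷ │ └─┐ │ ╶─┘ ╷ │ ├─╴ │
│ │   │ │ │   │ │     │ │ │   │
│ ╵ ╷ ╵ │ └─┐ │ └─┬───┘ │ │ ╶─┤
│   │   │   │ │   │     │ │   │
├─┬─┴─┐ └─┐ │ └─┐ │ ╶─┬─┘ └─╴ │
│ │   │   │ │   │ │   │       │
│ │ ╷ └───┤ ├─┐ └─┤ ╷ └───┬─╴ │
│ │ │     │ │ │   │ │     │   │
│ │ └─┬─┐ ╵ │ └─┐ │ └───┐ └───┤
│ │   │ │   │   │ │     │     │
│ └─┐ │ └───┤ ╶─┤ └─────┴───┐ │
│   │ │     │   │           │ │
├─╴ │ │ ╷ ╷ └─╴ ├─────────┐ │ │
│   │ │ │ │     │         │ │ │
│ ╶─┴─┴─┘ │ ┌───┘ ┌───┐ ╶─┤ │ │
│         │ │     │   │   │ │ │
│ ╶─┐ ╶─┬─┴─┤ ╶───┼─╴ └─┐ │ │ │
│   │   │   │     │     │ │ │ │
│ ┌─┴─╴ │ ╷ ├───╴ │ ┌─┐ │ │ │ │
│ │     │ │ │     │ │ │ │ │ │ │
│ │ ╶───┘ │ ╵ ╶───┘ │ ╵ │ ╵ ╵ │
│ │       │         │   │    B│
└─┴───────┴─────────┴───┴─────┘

Finding the path and converting it to directions:
Path through cells: (0,0) → (1,0) → (2,0) → (2,1) → (1,1) → (1,2) → (0,2) → (0,3) → (0,4) → (0,5) → (1,5) → (2,5) → (3,5) → (4,5) → (4,6) → (5,6) → (6,6) → (6,7) → (7,7) → (7,8) → (8,8) → (9,8) → (9,9) → (9,10) → (9,11) → (9,12) → (9,13) → (10,13) → (11,13) → (12,13) → (13,13) → (14,13) → (14,14)
Directions: down, down, right, up, right, up, right, right, right, down, down, down, down, right, down, down, right, down, right, down, down, right, right, right, right, right, down, down, down, down, down, right

Solution:

┌───┬───────┬─────┬───────────┐
│A  │↱ → → ↓│     │           │
│ ┌─┘ ┌─╴ ╷ │ ╷ ╶─┘ ╶─┬─────╴ │
│↓│↱ ↑│   │↓│ │       │       │
│ ╵ ┌─┘ ┌─┘ │ ├───┬───┘ ┌───╴ │
│↳ ↑│   │  ↓│ │   │     │     │
├───┘ ┌─┴─┐ │ ╵ ┌─┘ ┌───┤ ┌───┤
│     │   │↓│   │   │   │ │   │
│ ┌───┤ ╷ │ └─┐ │ ╶─┘ ╷ │ ├─╴ │
│ │   │ │ │↳ ↓│ │     │ │ │   │
│ ╵ ╷ ╵ │ └─┐ │ └─┬───┘ │ │ ╶─┤
│   │   │   │↓│   │     │ │   │
├─┬─┴─┐ └─┐ │ └─┐ │ ╶─┬─┘ └─╴ │
│ │   │   │ │↳ ↓│ │   │       │
│ │ ╷ └───┤ ├─┐ └─┤ ╷ └───┬─╴ │
│ │ │     │ │ │↳ ↓│ │     │   │
│ │ └─┬─┐ ╵ │ └─┐ │ └───┐ └───┤
│ │   │ │   │   │↓│     │     │
│ └─┐ │ └───┤ ╶─┤ └─────┴───┐ │
│   │ │     │   │↳ → → → → ↓│ │
├─╴ │ │ ╷ ╷ └─╴ ├─────────┐ │ │
│   │ │ │ │     │         │↓│ │
│ ╶─┴─┴─┘ │ ┌───┘ ┌───┐ ╶─┤ │ │
│         │ │     │   │   │↓│ │
│ ╶─┐ ╶─┬─┴─┤ ╶───┼─╴ └─┐ │ │ │
│   │   │   │     │     │ │↓│ │
│ ┌─┴─╴ │ ╷ ├───╴ │ ┌─┐ │ │ │ │
│ │     │ │ │     │ │ │ │ │↓│ │
│ │ ╶───┘ │ ╵ ╶───┘ │ ╵ │ ╵ ╵ │
│ │       │         │   │  ↳ B│
└─┴───────┴─────────┴───┴─────┘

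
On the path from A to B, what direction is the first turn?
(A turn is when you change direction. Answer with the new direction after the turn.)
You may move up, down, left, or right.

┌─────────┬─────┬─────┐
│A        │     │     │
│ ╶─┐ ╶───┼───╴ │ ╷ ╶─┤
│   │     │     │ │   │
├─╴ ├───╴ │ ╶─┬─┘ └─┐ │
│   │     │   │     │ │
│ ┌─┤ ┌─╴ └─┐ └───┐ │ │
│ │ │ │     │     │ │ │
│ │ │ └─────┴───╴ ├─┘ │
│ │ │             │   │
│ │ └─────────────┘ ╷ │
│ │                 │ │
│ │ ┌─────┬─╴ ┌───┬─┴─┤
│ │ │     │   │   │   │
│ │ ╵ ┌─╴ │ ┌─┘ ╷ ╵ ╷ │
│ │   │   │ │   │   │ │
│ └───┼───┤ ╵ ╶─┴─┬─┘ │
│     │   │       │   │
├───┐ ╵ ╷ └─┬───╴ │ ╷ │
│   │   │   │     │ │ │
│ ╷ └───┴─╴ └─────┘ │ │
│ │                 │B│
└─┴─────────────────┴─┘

Directions: down, right, down, left, down, down, down, down, down, down, right, right, down, right, up, right, down, right, down, right, right, right, right, up, up, right, down, down
First turn direction: right

Solution:

┌─────────┬─────┬─────┐
│A        │     │     │
│ ╶─┐ ╶───┼───╴ │ ╷ ╶─┤
│↳ ↓│     │     │ │   │
├─╴ ├───╴ │ ╶─┬─┘ └─┐ │
│↓ ↲│     │   │     │ │
│ ┌─┤ ┌─╴ └─┐ └───┐ │ │
│↓│ │ │     │     │ │ │
│ │ │ └─────┴───╴ ├─┘ │
│↓│ │             │   │
│ │ └─────────────┘ ╷ │
│↓│                 │ │
│ │ ┌─────┬─╴ ┌───┬─┴─┤
│↓│ │     │   │   │   │
│ │ ╵ ┌─╴ │ ┌─┘ ╷ ╵ ╷ │
│↓│   │   │ │   │   │ │
│ └───┼───┤ ╵ ╶─┴─┬─┘ │
│↳ → ↓│↱ ↓│       │↱ ↓│
├───┐ ╵ ╷ └─┬───╴ │ ╷ │
│   │↳ ↑│↳ ↓│     │↑│↓│
│ ╷ └───┴─╴ └─────┘ │ │
│ │        ↳ → → → ↑│B│
└─┴─────────────────┴─┘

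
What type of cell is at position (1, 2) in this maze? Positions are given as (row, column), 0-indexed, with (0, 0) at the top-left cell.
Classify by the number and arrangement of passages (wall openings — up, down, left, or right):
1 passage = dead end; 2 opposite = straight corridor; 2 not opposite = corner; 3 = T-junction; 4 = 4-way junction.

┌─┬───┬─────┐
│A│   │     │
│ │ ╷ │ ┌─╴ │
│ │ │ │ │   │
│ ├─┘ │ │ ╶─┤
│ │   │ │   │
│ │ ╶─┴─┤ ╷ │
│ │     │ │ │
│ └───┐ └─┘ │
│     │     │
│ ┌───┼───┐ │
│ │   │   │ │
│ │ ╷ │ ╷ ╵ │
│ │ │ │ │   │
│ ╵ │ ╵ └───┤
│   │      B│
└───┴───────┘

Checking cell at (1, 2):
Number of passages: 2
Cell type: straight corridor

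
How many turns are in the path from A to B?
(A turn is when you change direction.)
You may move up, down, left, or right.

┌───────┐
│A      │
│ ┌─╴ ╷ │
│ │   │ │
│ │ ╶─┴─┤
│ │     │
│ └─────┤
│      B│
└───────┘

Directions: down, down, down, right, right, right
Number of turns: 1

Solution:

┌───────┐
│A      │
│ ┌─╴ ╷ │
│↓│   │ │
│ │ ╶─┴─┤
│↓│     │
│ └─────┤
│↳ → → B│
└───────┘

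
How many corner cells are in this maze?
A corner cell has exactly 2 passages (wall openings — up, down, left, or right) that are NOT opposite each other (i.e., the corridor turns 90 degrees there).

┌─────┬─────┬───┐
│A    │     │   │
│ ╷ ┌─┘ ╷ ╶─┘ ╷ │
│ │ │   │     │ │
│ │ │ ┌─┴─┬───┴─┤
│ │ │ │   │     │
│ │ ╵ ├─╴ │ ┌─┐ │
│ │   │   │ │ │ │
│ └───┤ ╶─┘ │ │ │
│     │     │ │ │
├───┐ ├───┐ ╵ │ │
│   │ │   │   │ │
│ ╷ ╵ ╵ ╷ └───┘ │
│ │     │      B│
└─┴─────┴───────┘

Counting corner cells (2 non-opposite passages):
Total corners: 28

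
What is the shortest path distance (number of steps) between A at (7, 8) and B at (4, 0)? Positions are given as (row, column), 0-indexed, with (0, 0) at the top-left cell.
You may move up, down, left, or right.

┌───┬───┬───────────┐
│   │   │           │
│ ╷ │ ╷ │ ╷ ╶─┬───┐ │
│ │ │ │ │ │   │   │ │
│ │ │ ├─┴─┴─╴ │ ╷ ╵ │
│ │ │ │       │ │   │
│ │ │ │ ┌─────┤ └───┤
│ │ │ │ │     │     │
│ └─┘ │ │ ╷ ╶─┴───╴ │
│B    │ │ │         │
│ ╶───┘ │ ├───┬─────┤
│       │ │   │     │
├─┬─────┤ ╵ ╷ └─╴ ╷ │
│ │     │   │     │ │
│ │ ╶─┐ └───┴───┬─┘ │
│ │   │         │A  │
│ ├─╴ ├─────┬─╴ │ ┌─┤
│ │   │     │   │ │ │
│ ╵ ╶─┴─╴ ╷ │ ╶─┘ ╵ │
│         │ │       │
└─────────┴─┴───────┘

Finding path from (7, 8) to (4, 0):
Path: (7,8) → (7,9) → (6,9) → (5,9) → (5,8) → (6,8) → (6,7) → (6,6) → (5,6) → (5,5) → (6,5) → (6,4) → (5,4) → (4,4) → (3,4) → (3,5) → (4,5) → (4,6) → (4,7) → (4,8) → (4,9) → (3,9) → (3,8) → (3,7) → (2,7) → (1,7) → (1,8) → (2,8) → (2,9) → (1,9) → (0,9) → (0,8) → (0,7) → (0,6) → (0,5) → (1,5) → (1,6) → (2,6) → (2,5) → (2,4) → (2,3) → (3,3) → (4,3) → (5,3) → (5,2) → (5,1) → (5,0) → (4,0)
Distance: 47 steps

Solution:

┌───┬───┬───────────┐
│   │   │  ↓ ← ← ← ↰│
│ ╷ │ ╷ │ ╷ ╶─┬───┐ │
│ │ │ │ │ │↳ ↓│↱ ↓│↑│
│ │ │ ├─┴─┴─╴ │ ╷ ╵ │
│ │ │ │↓ ← ← ↲│↑│↳ ↑│
│ │ │ │ ┌─────┤ └───┤
│ │ │ │↓│↱ ↓  │↑ ← ↰│
│ └─┘ │ │ ╷ ╶─┴───╴ │
│B    │↓│↑│↳ → → → ↑│
│ ╶───┘ │ ├───┬─────┤
│↑ ← ← ↲│↑│↓ ↰│  ↓ ↰│
├─┬─────┤ ╵ ╷ └─╴ ╷ │
│ │     │↑ ↲│↑ ← ↲│↑│
│ │ ╶─┐ └───┴───┬─┘ │
│ │   │         │A ↑│
│ ├─╴ ├─────┬─╴ │ ┌─┤
│ │   │     │   │ │ │
│ ╵ ╶─┴─╴ ╷ │ ╶─┘ ╵ │
│         │ │       │
└─────────┴─┴───────┘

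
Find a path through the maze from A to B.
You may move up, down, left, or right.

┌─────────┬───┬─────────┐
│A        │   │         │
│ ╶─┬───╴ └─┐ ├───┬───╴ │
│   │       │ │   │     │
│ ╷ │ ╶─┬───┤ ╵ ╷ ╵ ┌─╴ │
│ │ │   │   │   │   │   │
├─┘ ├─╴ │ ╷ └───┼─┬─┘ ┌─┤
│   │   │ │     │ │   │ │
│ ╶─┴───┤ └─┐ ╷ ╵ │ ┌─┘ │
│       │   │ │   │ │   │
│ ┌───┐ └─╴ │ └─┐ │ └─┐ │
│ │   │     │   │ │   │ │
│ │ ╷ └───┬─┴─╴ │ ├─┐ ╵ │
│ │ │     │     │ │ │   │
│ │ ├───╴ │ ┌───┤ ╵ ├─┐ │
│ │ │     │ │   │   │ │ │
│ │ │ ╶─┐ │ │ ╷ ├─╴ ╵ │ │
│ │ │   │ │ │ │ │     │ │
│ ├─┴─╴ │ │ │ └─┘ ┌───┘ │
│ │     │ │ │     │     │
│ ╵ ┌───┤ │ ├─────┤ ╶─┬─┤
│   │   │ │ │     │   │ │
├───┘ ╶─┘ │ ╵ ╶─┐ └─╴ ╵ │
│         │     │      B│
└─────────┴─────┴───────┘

Finding the shortest path through the maze:
Path length: 38 steps
Directions: down → right → down → down → left → down → right → right → right → down → right → right → up → left → up → up → right → down → right → down → down → right → down → left → left → down → down → down → down → down → right → up → right → right → down → right → right → right

Solution:

┌─────────┬───┬─────────┐
│A        │   │         │
│ ╶─┬───╴ └─┐ ├───┬───╴ │
│↳ ↓│       │ │   │     │
│ ╷ │ ╶─┬───┤ ╵ ╷ ╵ ┌─╴ │
│ │↓│   │↱ ↓│   │   │   │
├─┘ ├─╴ │ ╷ └───┼─┬─┘ ┌─┤
│↓ ↲│   │↑│↳ ↓  │ │   │ │
│ ╶─┴───┤ └─┐ ╷ ╵ │ ┌─┘ │
│↳ → → ↓│↑ ↰│↓│   │ │   │
│ ┌───┐ └─╴ │ └─┐ │ └─┐ │
│ │   │↳ → ↑│↳ ↓│ │   │ │
│ │ ╷ └───┬─┴─╴ │ ├─┐ ╵ │
│ │ │     │↓ ← ↲│ │ │   │
│ │ ├───╴ │ ┌───┤ ╵ ├─┐ │
│ │ │     │↓│   │   │ │ │
│ │ │ ╶─┐ │ │ ╷ ├─╴ ╵ │ │
│ │ │   │ │↓│ │ │     │ │
│ ├─┴─╴ │ │ │ └─┘ ┌───┘ │
│ │     │ │↓│     │     │
│ ╵ ┌───┤ │ ├─────┤ ╶─┬─┤
│   │   │ │↓│↱ → ↓│   │ │
├───┘ ╶─┘ │ ╵ ╶─┐ └─╴ ╵ │
│         │↳ ↑  │↳ → → B│
└─────────┴─────┴───────┘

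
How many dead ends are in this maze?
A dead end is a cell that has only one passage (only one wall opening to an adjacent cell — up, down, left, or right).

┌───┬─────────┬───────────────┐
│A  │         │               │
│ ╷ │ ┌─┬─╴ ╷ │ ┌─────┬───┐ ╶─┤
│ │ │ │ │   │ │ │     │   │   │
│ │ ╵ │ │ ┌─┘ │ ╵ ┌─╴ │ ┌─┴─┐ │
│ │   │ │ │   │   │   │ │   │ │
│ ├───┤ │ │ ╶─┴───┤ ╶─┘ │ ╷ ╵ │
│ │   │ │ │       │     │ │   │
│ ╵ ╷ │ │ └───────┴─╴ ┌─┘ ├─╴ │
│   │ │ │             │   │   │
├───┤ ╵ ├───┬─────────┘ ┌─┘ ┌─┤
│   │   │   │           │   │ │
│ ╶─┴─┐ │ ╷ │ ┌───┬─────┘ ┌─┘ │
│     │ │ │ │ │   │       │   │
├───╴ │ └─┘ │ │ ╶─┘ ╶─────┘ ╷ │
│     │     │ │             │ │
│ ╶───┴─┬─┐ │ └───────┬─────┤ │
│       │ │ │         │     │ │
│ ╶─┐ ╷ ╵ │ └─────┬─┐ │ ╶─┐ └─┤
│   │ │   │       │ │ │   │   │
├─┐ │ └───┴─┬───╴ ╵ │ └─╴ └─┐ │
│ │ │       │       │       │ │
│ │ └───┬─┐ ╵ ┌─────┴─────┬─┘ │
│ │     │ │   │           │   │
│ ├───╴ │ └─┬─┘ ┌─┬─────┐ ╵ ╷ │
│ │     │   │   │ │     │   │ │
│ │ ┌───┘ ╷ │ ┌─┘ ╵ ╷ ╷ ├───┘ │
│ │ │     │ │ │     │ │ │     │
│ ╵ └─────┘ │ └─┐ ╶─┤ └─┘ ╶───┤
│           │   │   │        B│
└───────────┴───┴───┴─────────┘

Checking each cell for number of passages:

Dead ends found at positions:
  (0, 14)
  (1, 3)
  (1, 12)
  (3, 8)
  (5, 1)
  (5, 14)
  (6, 4)
  (6, 8)
  (8, 4)
  (8, 14)
  (9, 9)
  (10, 0)
  (10, 13)
  (11, 4)
  (12, 8)
  (13, 2)
  (13, 7)
  (13, 11)
  (14, 7)
  (14, 9)
  (14, 14)
Total dead ends: 21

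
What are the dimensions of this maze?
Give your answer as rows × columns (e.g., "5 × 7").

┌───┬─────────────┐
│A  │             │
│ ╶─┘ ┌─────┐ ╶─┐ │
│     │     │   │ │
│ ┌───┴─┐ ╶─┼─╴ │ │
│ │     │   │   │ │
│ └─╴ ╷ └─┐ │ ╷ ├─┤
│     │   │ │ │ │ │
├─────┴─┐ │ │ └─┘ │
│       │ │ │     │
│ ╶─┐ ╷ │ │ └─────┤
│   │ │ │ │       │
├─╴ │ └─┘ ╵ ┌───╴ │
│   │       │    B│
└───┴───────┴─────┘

Counting the maze dimensions:
Rows (vertical): 7
Columns (horizontal): 9
Dimensions: 7 × 9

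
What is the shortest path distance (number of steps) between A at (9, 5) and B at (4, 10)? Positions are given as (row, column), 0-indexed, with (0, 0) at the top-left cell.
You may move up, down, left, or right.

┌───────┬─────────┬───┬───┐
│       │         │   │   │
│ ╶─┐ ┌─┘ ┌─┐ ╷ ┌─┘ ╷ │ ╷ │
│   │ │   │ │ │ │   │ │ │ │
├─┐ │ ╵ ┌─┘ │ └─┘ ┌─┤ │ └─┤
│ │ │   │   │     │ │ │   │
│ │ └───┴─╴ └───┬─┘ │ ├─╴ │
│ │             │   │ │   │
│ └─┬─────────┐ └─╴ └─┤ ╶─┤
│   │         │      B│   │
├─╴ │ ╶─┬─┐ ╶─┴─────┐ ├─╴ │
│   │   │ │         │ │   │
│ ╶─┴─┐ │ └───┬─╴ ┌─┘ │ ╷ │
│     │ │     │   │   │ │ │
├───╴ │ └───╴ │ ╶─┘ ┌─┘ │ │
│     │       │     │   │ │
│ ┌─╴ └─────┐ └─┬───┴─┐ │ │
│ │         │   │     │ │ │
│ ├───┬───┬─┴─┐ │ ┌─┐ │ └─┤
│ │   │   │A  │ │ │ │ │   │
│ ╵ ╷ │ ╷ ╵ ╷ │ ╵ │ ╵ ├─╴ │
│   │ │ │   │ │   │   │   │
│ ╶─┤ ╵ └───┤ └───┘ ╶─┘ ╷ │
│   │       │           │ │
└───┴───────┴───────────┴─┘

Finding path from (9, 5) to (4, 10):
Path: (9,5) → (9,6) → (10,6) → (11,6) → (11,7) → (11,8) → (11,9) → (10,9) → (10,10) → (9,10) → (8,10) → (8,9) → (8,8) → (9,8) → (10,8) → (10,7) → (9,7) → (8,7) → (8,6) → (7,6) → (7,5) → (7,4) → (7,3) → (6,3) → (5,3) → (5,2) → (4,2) → (4,3) → (4,4) → (4,5) → (5,5) → (5,6) → (5,7) → (5,8) → (6,8) → (6,7) → (7,7) → (7,8) → (7,9) → (6,9) → (6,10) → (5,10) → (4,10)
Distance: 42 steps

Solution:

┌───────┬─────────┬───┬───┐
│       │         │   │   │
│ ╶─┐ ┌─┘ ┌─┐ ╷ ┌─┘ ╷ │ ╷ │
│   │ │   │ │ │ │   │ │ │ │
├─┐ │ ╵ ┌─┘ │ └─┘ ┌─┤ │ └─┤
│ │ │   │   │     │ │ │   │
│ │ └───┴─╴ └───┬─┘ │ ├─╴ │
│ │             │   │ │   │
│ └─┬─────────┐ └─╴ └─┤ ╶─┤
│   │↱ → → ↓  │      B│   │
├─╴ │ ╶─┬─┐ ╶─┴─────┐ ├─╴ │
│   │↑ ↰│ │↳ → → ↓  │↑│   │
│ ╶─┴─┐ │ └───┬─╴ ┌─┘ │ ╷ │
│     │↑│     │↓ ↲│↱ ↑│ │ │
├───╴ │ └───╴ │ ╶─┘ ┌─┘ │ │
│     │↑ ← ← ↰│↳ → ↑│   │ │
│ ┌─╴ └─────┐ └─┬───┴─┐ │ │
│ │         │↑ ↰│↓ ← ↰│ │ │
│ ├───┬───┬─┴─┐ │ ┌─┐ │ └─┤
│ │   │   │A ↓│↑│↓│ │↑│   │
│ ╵ ╷ │ ╷ ╵ ╷ │ ╵ │ ╵ ├─╴ │
│   │ │ │   │↓│↑ ↲│↱ ↑│   │
│ ╶─┤ ╵ └───┤ └───┘ ╶─┘ ╷ │
│   │       │↳ → → ↑    │ │
└───┴───────┴───────────┴─┘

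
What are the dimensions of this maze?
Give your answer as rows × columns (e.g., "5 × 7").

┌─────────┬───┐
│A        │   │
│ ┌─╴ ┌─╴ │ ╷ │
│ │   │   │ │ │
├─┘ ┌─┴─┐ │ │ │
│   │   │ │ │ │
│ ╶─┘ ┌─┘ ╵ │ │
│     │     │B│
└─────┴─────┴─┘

Counting the maze dimensions:
Rows (vertical): 4
Columns (horizontal): 7
Dimensions: 4 × 7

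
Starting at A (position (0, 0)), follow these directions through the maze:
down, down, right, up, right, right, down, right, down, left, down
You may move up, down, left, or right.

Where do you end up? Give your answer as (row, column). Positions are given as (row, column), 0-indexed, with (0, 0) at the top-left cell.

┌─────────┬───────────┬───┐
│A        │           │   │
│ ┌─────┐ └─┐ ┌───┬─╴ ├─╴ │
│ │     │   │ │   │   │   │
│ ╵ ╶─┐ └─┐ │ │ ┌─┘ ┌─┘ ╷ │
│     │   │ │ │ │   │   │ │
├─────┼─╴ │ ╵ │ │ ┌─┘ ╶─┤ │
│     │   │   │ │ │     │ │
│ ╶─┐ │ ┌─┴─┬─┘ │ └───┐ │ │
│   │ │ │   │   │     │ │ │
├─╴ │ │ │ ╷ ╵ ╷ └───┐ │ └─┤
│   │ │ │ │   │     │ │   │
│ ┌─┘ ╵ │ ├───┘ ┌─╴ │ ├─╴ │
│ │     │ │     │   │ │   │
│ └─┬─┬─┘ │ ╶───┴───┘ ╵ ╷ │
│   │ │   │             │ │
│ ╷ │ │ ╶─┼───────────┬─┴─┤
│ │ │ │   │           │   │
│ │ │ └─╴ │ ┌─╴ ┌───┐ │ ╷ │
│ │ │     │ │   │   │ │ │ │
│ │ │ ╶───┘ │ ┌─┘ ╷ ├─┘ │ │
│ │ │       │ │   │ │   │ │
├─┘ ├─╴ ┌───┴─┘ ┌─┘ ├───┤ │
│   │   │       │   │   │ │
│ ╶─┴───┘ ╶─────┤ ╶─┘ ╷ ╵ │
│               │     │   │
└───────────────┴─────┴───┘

Following directions step by step:
Start: (0, 0)
  down: (0, 0) → (1, 0)
  down: (1, 0) → (2, 0)
  right: (2, 0) → (2, 1)
  up: (2, 1) → (1, 1)
  right: (1, 1) → (1, 2)
  right: (1, 2) → (1, 3)
  down: (1, 3) → (2, 3)
  right: (2, 3) → (2, 4)
  down: (2, 4) → (3, 4)
  left: (3, 4) → (3, 3)
  down: (3, 3) → (4, 3)
Final position: (4, 3)

Path taken:

┌─────────┬───────────┬───┐
│A        │           │   │
│ ┌─────┐ └─┐ ┌───┬─╴ ├─╴ │
│↓│↱ → ↓│   │ │   │   │   │
│ ╵ ╶─┐ └─┐ │ │ ┌─┘ ┌─┘ ╷ │
│↳ ↑  │↳ ↓│ │ │ │   │   │ │
├─────┼─╴ │ ╵ │ │ ┌─┘ ╶─┤ │
│     │↓ ↲│   │ │ │     │ │
│ ╶─┐ │ ┌─┴─┬─┘ │ └───┐ │ │
│   │ │B│   │   │     │ │ │
├─╴ │ │ │ ╷ ╵ ╷ └───┐ │ └─┤
│   │ │ │ │   │     │ │   │
│ ┌─┘ ╵ │ ├───┘ ┌─╴ │ ├─╴ │
│ │     │ │     │   │ │   │
│ └─┬─┬─┘ │ ╶───┴───┘ ╵ ╷ │
│   │ │   │             │ │
│ ╷ │ │ ╶─┼───────────┬─┴─┤
│ │ │ │   │           │   │
│ │ │ └─╴ │ ┌─╴ ┌───┐ │ ╷ │
│ │ │     │ │   │   │ │ │ │
│ │ │ ╶───┘ │ ┌─┘ ╷ ├─┘ │ │
│ │ │       │ │   │ │   │ │
├─┘ ├─╴ ┌───┴─┘ ┌─┘ ├───┤ │
│   │   │       │   │   │ │
│ ╶─┴───┘ ╶─────┤ ╶─┘ ╷ ╵ │
│               │     │   │
└───────────────┴─────┴───┘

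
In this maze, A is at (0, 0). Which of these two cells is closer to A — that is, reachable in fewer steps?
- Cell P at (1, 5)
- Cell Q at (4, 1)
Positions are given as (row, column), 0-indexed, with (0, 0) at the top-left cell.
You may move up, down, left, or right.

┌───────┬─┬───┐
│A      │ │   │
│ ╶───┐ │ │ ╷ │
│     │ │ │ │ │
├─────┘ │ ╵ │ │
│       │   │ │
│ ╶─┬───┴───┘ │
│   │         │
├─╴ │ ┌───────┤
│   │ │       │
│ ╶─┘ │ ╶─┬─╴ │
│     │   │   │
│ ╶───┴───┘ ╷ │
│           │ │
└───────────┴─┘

Shortest path A → P at (1, 5): 26 steps
Shortest path A → Q at (4, 1): 11 steps

Q is closer (11 steps vs 26 steps).

Path to P:

┌───────┬─┬───┐
│A → → ↓│ │↓ ↰│
│ ╶───┐ │ │ ╷ │
│     │↓│ │P│↑│
├─────┘ │ ╵ │ │
│↓ ← ← ↲│   │↑│
│ ╶─┬───┴───┘ │
│↳ ↓│↱ → → → ↑│
├─╴ │ ┌───────┤
│↓ ↲│↑│       │
│ ╶─┘ │ ╶─┬─╴ │
│↳ → ↑│   │   │
│ ╶───┴───┘ ╷ │
│           │ │
└───────────┴─┘

Path to Q:

┌───────┬─┬───┐
│A → → ↓│ │   │
│ ╶───┐ │ │ ╷ │
│     │↓│ │ │ │
├─────┘ │ ╵ │ │
│↓ ← ← ↲│   │ │
│ ╶─┬───┴───┘ │
│↳ ↓│         │
├─╴ │ ┌───────┤
│  Q│ │       │
│ ╶─┘ │ ╶─┬─╴ │
│     │   │   │
│ ╶───┴───┘ ╷ │
│           │ │
└───────────┴─┘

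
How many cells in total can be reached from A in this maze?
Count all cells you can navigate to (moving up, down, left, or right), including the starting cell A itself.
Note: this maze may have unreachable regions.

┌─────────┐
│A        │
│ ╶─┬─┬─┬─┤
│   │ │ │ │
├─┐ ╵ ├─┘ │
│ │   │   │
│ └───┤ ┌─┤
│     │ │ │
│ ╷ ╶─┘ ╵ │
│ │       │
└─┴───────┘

Using BFS/flood-fill to find all reachable cells from A:
Maze size: 5 × 5 = 25 total cells
15 cell(s) are walled off and cannot be reached from A.
Reachable cells: 10

Reachable region (· marks reachable cells):

┌─────────┐
│A · · · ·│
│ ╶─┬─┬─┬─┤
│· ·│·│ │ │
├─┐ ╵ ├─┘ │
│ │· ·│   │
│ └───┤ ┌─┤
│     │ │ │
│ ╷ ╶─┘ ╵ │
│ │       │
└─┴───────┘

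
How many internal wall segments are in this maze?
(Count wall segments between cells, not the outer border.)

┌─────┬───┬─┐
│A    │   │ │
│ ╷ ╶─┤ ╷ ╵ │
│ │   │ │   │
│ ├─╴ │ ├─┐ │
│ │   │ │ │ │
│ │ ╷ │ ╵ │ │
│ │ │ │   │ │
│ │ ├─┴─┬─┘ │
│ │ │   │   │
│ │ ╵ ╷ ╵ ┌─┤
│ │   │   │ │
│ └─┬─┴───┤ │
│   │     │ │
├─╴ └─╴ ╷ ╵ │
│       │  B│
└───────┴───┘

Counting internal wall segments:
Total internal walls: 35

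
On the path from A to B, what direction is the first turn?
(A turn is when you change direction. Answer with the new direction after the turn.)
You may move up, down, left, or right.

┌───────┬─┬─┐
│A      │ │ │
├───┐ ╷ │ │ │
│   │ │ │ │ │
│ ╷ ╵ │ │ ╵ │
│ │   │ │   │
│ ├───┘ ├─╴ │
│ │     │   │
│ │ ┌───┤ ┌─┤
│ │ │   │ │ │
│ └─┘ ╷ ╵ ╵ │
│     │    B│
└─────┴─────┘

Directions: right, right, down, down, left, up, left, down, down, down, down, right, right, up, right, down, right, right
First turn direction: down

Solution:

┌───────┬─┬─┐
│A → ↓  │ │ │
├───┐ ╷ │ │ │
│↓ ↰│↓│ │ │ │
│ ╷ ╵ │ │ ╵ │
│↓│↑ ↲│ │   │
│ ├───┘ ├─╴ │
│↓│     │   │
│ │ ┌───┤ ┌─┤
│↓│ │↱ ↓│ │ │
│ └─┘ ╷ ╵ ╵ │
│↳ → ↑│↳ → B│
└─────┴─────┘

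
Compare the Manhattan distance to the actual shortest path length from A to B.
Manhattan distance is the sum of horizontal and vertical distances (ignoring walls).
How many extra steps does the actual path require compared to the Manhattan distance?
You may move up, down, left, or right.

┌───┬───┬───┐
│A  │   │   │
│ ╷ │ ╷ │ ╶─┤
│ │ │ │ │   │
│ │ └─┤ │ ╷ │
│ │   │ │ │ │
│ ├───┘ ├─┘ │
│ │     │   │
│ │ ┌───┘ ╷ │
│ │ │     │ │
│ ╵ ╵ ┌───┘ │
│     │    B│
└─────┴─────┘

Manhattan distance: |5 - 0| + |5 - 0| = 10
Actual path length: 14
Extra steps: 14 - 10 = 4

Solution:

┌───┬───┬───┐
│A  │   │   │
│ ╷ │ ╷ │ ╶─┤
│↓│ │ │ │   │
│ │ └─┤ │ ╷ │
│↓│   │ │ │ │
│ ├───┘ ├─┘ │
│↓│     │↱ ↓│
│ │ ┌───┘ ╷ │
│↓│ │↱ → ↑│↓│
│ ╵ ╵ ┌───┘ │
│↳ → ↑│    B│
└─────┴─────┘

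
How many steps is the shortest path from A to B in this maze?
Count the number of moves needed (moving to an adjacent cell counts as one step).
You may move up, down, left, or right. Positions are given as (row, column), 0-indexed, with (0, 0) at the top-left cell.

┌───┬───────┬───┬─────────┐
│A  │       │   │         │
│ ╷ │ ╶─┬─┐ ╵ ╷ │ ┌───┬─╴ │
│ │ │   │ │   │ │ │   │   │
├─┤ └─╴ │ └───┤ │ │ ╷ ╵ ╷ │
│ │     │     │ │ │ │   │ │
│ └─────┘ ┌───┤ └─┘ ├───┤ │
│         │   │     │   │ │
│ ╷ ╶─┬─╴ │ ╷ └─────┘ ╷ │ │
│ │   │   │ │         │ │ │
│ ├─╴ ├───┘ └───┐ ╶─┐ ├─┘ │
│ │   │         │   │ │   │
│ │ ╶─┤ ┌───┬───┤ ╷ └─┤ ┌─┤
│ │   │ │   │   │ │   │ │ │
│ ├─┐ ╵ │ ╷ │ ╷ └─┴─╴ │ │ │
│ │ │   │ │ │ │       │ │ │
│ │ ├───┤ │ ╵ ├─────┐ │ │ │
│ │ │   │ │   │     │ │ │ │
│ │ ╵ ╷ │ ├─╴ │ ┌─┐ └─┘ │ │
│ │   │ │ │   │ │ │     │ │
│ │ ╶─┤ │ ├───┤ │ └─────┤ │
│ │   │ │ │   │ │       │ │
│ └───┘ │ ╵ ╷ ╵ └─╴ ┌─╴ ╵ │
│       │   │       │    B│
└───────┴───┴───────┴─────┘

Using BFS to find shortest path:
Start: (0, 0), End: (11, 12)
Path found:
(0,0) → (0,1) → (1,1) → (2,1) → (2,2) → (2,3) → (1,3) → (1,2) → (0,2) → (0,3) → (0,4) → (0,5) → (1,5) → (1,6) → (0,6) → (0,7) → (1,7) → (2,7) → (3,7) → (3,8) → (3,9) → (2,9) → (1,9) → (1,10) → (2,10) → (2,11) → (1,11) → (1,12) → (2,12) → (3,12) → (4,12) → (5,12) → (5,11) → (6,11) → (7,11) → (8,11) → (9,11) → (9,10) → (9,9) → (8,9) → (8,8) → (8,7) → (9,7) → (10,7) → (11,7) → (11,8) → (11,9) → (10,9) → (10,10) → (10,11) → (11,11) → (11,12)
Number of steps: 51

Solution:

┌───┬───────┬───┬─────────┐
│A ↓│↱ → → ↓│↱ ↓│         │
│ ╷ │ ╶─┬─┐ ╵ ╷ │ ┌───┬─╴ │
│ │↓│↑ ↰│ │↳ ↑│↓│ │↱ ↓│↱ ↓│
├─┤ └─╴ │ └───┤ │ │ ╷ ╵ ╷ │
│ │↳ → ↑│     │↓│ │↑│↳ ↑│↓│
│ └─────┘ ┌───┤ └─┘ ├───┤ │
│         │   │↳ → ↑│   │↓│
│ ╷ ╶─┬─╴ │ ╷ └─────┘ ╷ │ │
│ │   │   │ │         │ │↓│
│ ├─╴ ├───┘ └───┐ ╶─┐ ├─┘ │
│ │   │         │   │ │↓ ↲│
│ │ ╶─┤ ┌───┬───┤ ╷ └─┤ ┌─┤
│ │   │ │   │   │ │   │↓│ │
│ ├─┐ ╵ │ ╷ │ ╷ └─┴─╴ │ │ │
│ │ │   │ │ │ │       │↓│ │
│ │ ├───┤ │ ╵ ├─────┐ │ │ │
│ │ │   │ │   │↓ ← ↰│ │↓│ │
│ │ ╵ ╷ │ ├─╴ │ ┌─┐ └─┘ │ │
│ │   │ │ │   │↓│ │↑ ← ↲│ │
│ │ ╶─┤ │ ├───┤ │ └─────┤ │
│ │   │ │ │   │↓│  ↱ → ↓│ │
│ └───┘ │ ╵ ╷ ╵ └─╴ ┌─╴ ╵ │
│       │   │  ↳ → ↑│  ↳ B│
└───────┴───┴───────┴─────┘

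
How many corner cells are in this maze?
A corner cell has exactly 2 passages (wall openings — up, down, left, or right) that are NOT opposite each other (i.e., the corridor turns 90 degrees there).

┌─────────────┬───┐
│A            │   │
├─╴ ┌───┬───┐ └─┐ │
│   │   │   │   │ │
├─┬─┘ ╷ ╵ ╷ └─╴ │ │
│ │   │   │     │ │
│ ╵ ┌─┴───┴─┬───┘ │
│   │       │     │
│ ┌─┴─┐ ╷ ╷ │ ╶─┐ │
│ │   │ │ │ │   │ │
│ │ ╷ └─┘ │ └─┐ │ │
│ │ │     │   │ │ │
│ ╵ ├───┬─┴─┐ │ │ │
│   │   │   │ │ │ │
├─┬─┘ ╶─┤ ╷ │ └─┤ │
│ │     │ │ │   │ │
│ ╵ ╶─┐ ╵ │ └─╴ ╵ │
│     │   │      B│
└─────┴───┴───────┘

Counting corner cells (2 non-opposite passages):
Total corners: 40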